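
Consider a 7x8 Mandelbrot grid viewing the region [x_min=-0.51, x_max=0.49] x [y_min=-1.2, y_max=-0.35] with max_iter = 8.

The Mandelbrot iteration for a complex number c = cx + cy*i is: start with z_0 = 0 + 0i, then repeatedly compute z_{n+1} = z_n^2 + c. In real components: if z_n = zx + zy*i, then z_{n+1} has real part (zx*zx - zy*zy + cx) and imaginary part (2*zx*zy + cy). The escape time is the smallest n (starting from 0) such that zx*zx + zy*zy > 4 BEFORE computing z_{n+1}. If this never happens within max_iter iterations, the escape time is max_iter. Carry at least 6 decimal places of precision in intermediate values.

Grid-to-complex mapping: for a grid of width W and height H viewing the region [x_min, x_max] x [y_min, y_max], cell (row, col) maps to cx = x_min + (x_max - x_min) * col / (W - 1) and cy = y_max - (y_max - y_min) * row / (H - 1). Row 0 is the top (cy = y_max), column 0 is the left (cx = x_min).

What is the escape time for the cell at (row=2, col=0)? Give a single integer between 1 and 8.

z_0 = 0 + 0i, c = -0.5100 + -0.5929i
Iter 1: z = -0.5100 + -0.5929i, |z|^2 = 0.6116
Iter 2: z = -0.6014 + 0.0119i, |z|^2 = 0.3618
Iter 3: z = -0.1485 + -0.6071i, |z|^2 = 0.3906
Iter 4: z = -0.8565 + -0.4126i, |z|^2 = 0.9039
Iter 5: z = 0.0535 + 0.1139i, |z|^2 = 0.0158
Iter 6: z = -0.5201 + -0.5807i, |z|^2 = 0.6077
Iter 7: z = -0.5767 + 0.0112i, |z|^2 = 0.3327

Answer: 8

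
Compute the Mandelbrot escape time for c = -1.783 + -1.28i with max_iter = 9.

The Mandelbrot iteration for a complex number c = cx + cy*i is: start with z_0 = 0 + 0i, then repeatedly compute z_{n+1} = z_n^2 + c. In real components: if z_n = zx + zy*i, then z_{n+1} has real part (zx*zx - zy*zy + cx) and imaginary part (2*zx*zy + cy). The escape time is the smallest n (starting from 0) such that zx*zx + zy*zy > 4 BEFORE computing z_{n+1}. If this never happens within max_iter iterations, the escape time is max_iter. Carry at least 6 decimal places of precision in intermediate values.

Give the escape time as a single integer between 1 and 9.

z_0 = 0 + 0i, c = -1.7830 + -1.2800i
Iter 1: z = -1.7830 + -1.2800i, |z|^2 = 4.8175
Escaped at iteration 1

Answer: 1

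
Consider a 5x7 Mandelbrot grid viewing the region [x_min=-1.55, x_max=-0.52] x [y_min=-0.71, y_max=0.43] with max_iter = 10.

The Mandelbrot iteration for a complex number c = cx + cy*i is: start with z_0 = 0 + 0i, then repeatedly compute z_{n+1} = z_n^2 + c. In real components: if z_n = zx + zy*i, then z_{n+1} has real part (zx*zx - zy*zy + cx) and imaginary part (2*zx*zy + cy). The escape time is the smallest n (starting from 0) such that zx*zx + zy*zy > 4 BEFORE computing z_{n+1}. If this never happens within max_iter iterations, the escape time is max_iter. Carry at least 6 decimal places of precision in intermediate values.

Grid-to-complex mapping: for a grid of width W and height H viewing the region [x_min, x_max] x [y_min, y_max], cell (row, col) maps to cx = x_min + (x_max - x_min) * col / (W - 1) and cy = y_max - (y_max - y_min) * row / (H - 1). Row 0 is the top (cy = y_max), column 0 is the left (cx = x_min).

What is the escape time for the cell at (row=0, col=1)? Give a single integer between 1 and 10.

z_0 = 0 + 0i, c = -1.2925 + 0.4300i
Iter 1: z = -1.2925 + 0.4300i, |z|^2 = 1.8555
Iter 2: z = 0.1932 + -0.6816i, |z|^2 = 0.5018
Iter 3: z = -1.7197 + 0.1667i, |z|^2 = 2.9852
Iter 4: z = 1.6371 + -0.1434i, |z|^2 = 2.7006
Iter 5: z = 1.3670 + -0.0394i, |z|^2 = 1.8702
Iter 6: z = 0.5746 + 0.3222i, |z|^2 = 0.4339
Iter 7: z = -1.0662 + 0.8002i, |z|^2 = 1.7770
Iter 8: z = -0.7961 + -1.2763i, |z|^2 = 2.2628
Iter 9: z = -2.2877 + 2.4622i, |z|^2 = 11.2957
Escaped at iteration 9

Answer: 9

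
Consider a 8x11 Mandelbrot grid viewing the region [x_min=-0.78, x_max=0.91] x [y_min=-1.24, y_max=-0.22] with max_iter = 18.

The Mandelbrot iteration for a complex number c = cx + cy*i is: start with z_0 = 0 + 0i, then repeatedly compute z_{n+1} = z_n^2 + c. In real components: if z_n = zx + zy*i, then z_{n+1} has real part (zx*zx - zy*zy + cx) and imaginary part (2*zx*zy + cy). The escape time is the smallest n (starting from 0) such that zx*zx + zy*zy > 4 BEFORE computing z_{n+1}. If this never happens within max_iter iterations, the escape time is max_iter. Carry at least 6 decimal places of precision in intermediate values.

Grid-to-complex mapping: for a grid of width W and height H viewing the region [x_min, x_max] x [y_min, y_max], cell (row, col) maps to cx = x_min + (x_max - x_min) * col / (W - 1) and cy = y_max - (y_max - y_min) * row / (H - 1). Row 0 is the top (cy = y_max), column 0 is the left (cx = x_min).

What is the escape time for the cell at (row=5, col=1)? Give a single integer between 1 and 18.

z_0 = 0 + 0i, c = -0.5386 + -0.7300i
Iter 1: z = -0.5386 + -0.7300i, |z|^2 = 0.8230
Iter 2: z = -0.7814 + 0.0563i, |z|^2 = 0.6138
Iter 3: z = 0.0689 + -0.8180i, |z|^2 = 0.6739
Iter 4: z = -1.2030 + -0.8427i, |z|^2 = 2.1572
Iter 5: z = 0.1985 + 1.2974i, |z|^2 = 1.7226
Iter 6: z = -2.1824 + -0.2150i, |z|^2 = 4.8090
Escaped at iteration 6

Answer: 6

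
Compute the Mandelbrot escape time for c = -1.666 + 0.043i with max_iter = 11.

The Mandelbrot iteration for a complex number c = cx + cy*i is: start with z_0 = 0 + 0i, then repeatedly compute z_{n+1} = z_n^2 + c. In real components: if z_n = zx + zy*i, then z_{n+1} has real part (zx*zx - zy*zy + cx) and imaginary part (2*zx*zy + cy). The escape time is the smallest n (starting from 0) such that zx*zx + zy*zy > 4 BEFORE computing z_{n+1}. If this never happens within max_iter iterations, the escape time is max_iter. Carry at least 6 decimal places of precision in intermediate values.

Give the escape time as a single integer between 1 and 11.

Answer: 7

Derivation:
z_0 = 0 + 0i, c = -1.6660 + 0.0430i
Iter 1: z = -1.6660 + 0.0430i, |z|^2 = 2.7774
Iter 2: z = 1.1077 + -0.1003i, |z|^2 = 1.2371
Iter 3: z = -0.4490 + -0.1792i, |z|^2 = 0.2337
Iter 4: z = -1.4965 + 0.2039i, |z|^2 = 2.2810
Iter 5: z = 0.5318 + -0.5672i, |z|^2 = 0.6046
Iter 6: z = -1.7049 + -0.5603i, |z|^2 = 3.2208
Iter 7: z = 0.9268 + 1.9536i, |z|^2 = 4.6757
Escaped at iteration 7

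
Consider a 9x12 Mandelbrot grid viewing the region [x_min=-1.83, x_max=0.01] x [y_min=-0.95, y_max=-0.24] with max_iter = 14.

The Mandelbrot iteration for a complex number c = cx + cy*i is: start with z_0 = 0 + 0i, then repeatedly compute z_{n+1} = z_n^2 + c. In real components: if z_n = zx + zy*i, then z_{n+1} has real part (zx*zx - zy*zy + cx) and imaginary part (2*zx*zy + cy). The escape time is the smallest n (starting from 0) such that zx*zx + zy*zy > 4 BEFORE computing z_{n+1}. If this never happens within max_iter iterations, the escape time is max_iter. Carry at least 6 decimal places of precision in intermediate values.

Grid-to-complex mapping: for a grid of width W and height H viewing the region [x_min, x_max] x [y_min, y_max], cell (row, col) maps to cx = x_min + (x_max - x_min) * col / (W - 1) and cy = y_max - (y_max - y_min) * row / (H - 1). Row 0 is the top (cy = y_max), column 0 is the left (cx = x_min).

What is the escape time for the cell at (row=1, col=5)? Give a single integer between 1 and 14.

z_0 = 0 + 0i, c = -0.6800 + -0.3045i
Iter 1: z = -0.6800 + -0.3045i, |z|^2 = 0.5551
Iter 2: z = -0.3103 + 0.1096i, |z|^2 = 0.1083
Iter 3: z = -0.5957 + -0.3726i, |z|^2 = 0.4937
Iter 4: z = -0.4640 + 0.1394i, |z|^2 = 0.2347
Iter 5: z = -0.4842 + -0.4339i, |z|^2 = 0.4227
Iter 6: z = -0.6338 + 0.1156i, |z|^2 = 0.4151
Iter 7: z = -0.2916 + -0.4511i, |z|^2 = 0.2885
Iter 8: z = -0.7984 + -0.0415i, |z|^2 = 0.6392
Iter 9: z = -0.0443 + -0.2383i, |z|^2 = 0.0588
Iter 10: z = -0.7348 + -0.2835i, |z|^2 = 0.6203
Iter 11: z = -0.2204 + 0.1120i, |z|^2 = 0.0611
Iter 12: z = -0.6440 + -0.3539i, |z|^2 = 0.5400
Iter 13: z = -0.3905 + 0.1513i, |z|^2 = 0.1754

Answer: 14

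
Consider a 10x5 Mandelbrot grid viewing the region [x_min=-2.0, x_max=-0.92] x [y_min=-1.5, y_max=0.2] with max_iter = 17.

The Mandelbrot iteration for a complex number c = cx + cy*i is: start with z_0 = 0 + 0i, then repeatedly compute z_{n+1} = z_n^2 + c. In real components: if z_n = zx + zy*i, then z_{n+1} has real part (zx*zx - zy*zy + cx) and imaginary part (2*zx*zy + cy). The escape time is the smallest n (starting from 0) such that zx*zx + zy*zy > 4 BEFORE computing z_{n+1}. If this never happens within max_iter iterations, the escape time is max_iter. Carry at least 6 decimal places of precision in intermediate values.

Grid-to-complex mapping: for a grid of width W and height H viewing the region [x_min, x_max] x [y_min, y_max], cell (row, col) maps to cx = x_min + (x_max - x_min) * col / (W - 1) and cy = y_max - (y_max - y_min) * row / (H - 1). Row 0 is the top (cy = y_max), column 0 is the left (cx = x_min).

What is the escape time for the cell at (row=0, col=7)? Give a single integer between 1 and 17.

z_0 = 0 + 0i, c = -1.1600 + 0.2000i
Iter 1: z = -1.1600 + 0.2000i, |z|^2 = 1.3856
Iter 2: z = 0.1456 + -0.2640i, |z|^2 = 0.0909
Iter 3: z = -1.2085 + 0.1231i, |z|^2 = 1.4756
Iter 4: z = 0.2853 + -0.0976i, |z|^2 = 0.0909
Iter 5: z = -1.0881 + 0.1443i, |z|^2 = 1.2048
Iter 6: z = 0.0032 + -0.1141i, |z|^2 = 0.0130
Iter 7: z = -1.1730 + 0.1993i, |z|^2 = 1.4156
Iter 8: z = 0.1762 + -0.2675i, |z|^2 = 0.1026
Iter 9: z = -1.2005 + 0.1057i, |z|^2 = 1.4524
Iter 10: z = 0.2700 + -0.0538i, |z|^2 = 0.0758
Iter 11: z = -1.0900 + 0.1709i, |z|^2 = 1.2173
Iter 12: z = -0.0011 + -0.1726i, |z|^2 = 0.0298
Iter 13: z = -1.1898 + 0.2004i, |z|^2 = 1.4558
Iter 14: z = 0.2154 + -0.2769i, |z|^2 = 0.1231
Iter 15: z = -1.1902 + 0.0807i, |z|^2 = 1.4232
Iter 16: z = 0.2501 + 0.0079i, |z|^2 = 0.0626

Answer: 17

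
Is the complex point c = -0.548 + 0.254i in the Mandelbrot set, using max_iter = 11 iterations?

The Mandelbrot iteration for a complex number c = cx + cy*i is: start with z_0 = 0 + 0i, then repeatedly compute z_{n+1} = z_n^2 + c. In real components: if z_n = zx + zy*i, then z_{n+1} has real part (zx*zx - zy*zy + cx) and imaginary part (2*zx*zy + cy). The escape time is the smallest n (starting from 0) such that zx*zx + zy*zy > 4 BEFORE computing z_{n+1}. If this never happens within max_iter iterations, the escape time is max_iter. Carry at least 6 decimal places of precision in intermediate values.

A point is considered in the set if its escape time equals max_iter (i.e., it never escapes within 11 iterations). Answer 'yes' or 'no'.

z_0 = 0 + 0i, c = -0.5480 + 0.2540i
Iter 1: z = -0.5480 + 0.2540i, |z|^2 = 0.3648
Iter 2: z = -0.3122 + -0.0244i, |z|^2 = 0.0981
Iter 3: z = -0.4511 + 0.2692i, |z|^2 = 0.2760
Iter 4: z = -0.4170 + 0.0111i, |z|^2 = 0.1740
Iter 5: z = -0.3743 + 0.2447i, |z|^2 = 0.2000
Iter 6: z = -0.4678 + 0.0708i, |z|^2 = 0.2239
Iter 7: z = -0.3341 + 0.1878i, |z|^2 = 0.1469
Iter 8: z = -0.4716 + 0.1285i, |z|^2 = 0.2389
Iter 9: z = -0.3421 + 0.1328i, |z|^2 = 0.1347
Iter 10: z = -0.4486 + 0.1632i, |z|^2 = 0.2278
Did not escape in 11 iterations → in set

Answer: yes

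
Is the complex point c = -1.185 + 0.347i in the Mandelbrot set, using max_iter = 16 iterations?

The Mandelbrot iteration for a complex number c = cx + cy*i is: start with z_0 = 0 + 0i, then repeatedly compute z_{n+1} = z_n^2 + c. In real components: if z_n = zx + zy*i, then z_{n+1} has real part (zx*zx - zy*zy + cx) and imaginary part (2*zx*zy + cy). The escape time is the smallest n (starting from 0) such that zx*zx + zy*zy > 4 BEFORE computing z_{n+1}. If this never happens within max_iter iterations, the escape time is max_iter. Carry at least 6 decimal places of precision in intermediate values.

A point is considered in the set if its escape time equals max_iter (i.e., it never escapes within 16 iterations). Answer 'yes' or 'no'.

Answer: no

Derivation:
z_0 = 0 + 0i, c = -1.1850 + 0.3470i
Iter 1: z = -1.1850 + 0.3470i, |z|^2 = 1.5246
Iter 2: z = 0.0988 + -0.4754i, |z|^2 = 0.2358
Iter 3: z = -1.4012 + 0.2530i, |z|^2 = 2.0275
Iter 4: z = 0.7144 + -0.3622i, |z|^2 = 0.6415
Iter 5: z = -0.8058 + -0.1705i, |z|^2 = 0.6783
Iter 6: z = -0.5648 + 0.6217i, |z|^2 = 0.7055
Iter 7: z = -1.2525 + -0.3553i, |z|^2 = 1.6950
Iter 8: z = 0.2576 + 1.2370i, |z|^2 = 1.5964
Iter 9: z = -2.6487 + 0.9843i, |z|^2 = 7.9845
Escaped at iteration 9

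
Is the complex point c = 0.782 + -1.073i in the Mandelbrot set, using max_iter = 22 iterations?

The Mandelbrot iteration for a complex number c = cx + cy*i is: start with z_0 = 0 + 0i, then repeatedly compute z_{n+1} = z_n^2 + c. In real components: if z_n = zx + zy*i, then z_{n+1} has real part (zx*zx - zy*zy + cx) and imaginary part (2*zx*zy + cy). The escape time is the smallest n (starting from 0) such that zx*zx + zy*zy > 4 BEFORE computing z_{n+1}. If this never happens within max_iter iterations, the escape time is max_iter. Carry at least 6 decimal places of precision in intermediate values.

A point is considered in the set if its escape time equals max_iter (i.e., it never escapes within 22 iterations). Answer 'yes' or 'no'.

z_0 = 0 + 0i, c = 0.7820 + -1.0730i
Iter 1: z = 0.7820 + -1.0730i, |z|^2 = 1.7629
Iter 2: z = 0.2422 + -2.7512i, |z|^2 = 7.6276
Escaped at iteration 2

Answer: no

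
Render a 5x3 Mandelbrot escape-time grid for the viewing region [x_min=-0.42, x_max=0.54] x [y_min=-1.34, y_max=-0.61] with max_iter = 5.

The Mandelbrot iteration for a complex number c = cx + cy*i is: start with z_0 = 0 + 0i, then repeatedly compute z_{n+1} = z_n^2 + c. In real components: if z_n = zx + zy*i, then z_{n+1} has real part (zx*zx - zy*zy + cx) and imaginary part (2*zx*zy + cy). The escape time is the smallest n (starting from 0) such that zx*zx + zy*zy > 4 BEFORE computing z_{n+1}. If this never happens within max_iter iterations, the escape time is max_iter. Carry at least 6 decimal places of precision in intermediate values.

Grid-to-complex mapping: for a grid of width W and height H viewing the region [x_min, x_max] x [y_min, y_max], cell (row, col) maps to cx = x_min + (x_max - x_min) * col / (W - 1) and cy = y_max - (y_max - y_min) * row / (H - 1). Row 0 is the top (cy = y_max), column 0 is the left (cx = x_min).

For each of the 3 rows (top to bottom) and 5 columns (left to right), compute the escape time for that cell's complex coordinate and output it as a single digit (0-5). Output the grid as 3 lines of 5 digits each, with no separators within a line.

Answer: 55554
45542
22222

Derivation:
(row=0, col=0): c = -0.4200 + -0.6100i → escape time 5
(row=0, col=1): c = -0.1800 + -0.6100i → escape time 5
(row=0, col=2): c = 0.0600 + -0.6100i → escape time 5
(row=0, col=3): c = 0.3000 + -0.6100i → escape time 5
(row=0, col=4): c = 0.5400 + -0.6100i → escape time 4
(row=1, col=0): c = -0.4200 + -0.9750i → escape time 4
(row=1, col=1): c = -0.1800 + -0.9750i → escape time 5
(row=1, col=2): c = 0.0600 + -0.9750i → escape time 5
(row=1, col=3): c = 0.3000 + -0.9750i → escape time 4
(row=1, col=4): c = 0.5400 + -0.9750i → escape time 2
(row=2, col=0): c = -0.4200 + -1.3400i → escape time 2
(row=2, col=1): c = -0.1800 + -1.3400i → escape time 2
(row=2, col=2): c = 0.0600 + -1.3400i → escape time 2
(row=2, col=3): c = 0.3000 + -1.3400i → escape time 2
(row=2, col=4): c = 0.5400 + -1.3400i → escape time 2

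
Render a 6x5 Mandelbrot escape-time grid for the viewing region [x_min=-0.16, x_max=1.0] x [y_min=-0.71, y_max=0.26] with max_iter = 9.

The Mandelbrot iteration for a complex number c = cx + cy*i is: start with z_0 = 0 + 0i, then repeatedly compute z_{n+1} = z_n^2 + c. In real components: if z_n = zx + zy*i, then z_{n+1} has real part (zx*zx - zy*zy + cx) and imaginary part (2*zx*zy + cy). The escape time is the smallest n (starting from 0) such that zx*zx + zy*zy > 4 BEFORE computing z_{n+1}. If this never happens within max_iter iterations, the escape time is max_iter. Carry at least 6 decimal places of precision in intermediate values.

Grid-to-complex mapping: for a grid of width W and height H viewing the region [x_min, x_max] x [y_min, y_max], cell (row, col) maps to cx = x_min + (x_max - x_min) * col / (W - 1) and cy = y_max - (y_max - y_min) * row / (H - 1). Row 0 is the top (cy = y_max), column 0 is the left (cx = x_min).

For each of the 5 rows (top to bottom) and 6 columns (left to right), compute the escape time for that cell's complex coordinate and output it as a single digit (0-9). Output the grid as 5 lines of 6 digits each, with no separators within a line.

(row=0, col=0): c = -0.1600 + 0.2600i → escape time 9
(row=0, col=1): c = 0.0720 + 0.2600i → escape time 9
(row=0, col=2): c = 0.3040 + 0.2600i → escape time 9
(row=0, col=3): c = 0.5360 + 0.2600i → escape time 4
(row=0, col=4): c = 0.7680 + 0.2600i → escape time 3
(row=0, col=5): c = 1.0000 + 0.2600i → escape time 2
(row=1, col=0): c = -0.1600 + 0.0175i → escape time 9
(row=1, col=1): c = 0.0720 + 0.0175i → escape time 9
(row=1, col=2): c = 0.3040 + 0.0175i → escape time 9
(row=1, col=3): c = 0.5360 + 0.0175i → escape time 4
(row=1, col=4): c = 0.7680 + 0.0175i → escape time 3
(row=1, col=5): c = 1.0000 + 0.0175i → escape time 2
(row=2, col=0): c = -0.1600 + -0.2250i → escape time 9
(row=2, col=1): c = 0.0720 + -0.2250i → escape time 9
(row=2, col=2): c = 0.3040 + -0.2250i → escape time 9
(row=2, col=3): c = 0.5360 + -0.2250i → escape time 4
(row=2, col=4): c = 0.7680 + -0.2250i → escape time 3
(row=2, col=5): c = 1.0000 + -0.2250i → escape time 2
(row=3, col=0): c = -0.1600 + -0.4675i → escape time 9
(row=3, col=1): c = 0.0720 + -0.4675i → escape time 9
(row=3, col=2): c = 0.3040 + -0.4675i → escape time 9
(row=3, col=3): c = 0.5360 + -0.4675i → escape time 4
(row=3, col=4): c = 0.7680 + -0.4675i → escape time 3
(row=3, col=5): c = 1.0000 + -0.4675i → escape time 2
(row=4, col=0): c = -0.1600 + -0.7100i → escape time 9
(row=4, col=1): c = 0.0720 + -0.7100i → escape time 8
(row=4, col=2): c = 0.3040 + -0.7100i → escape time 6
(row=4, col=3): c = 0.5360 + -0.7100i → escape time 3
(row=4, col=4): c = 0.7680 + -0.7100i → escape time 3
(row=4, col=5): c = 1.0000 + -0.7100i → escape time 2

Answer: 999432
999432
999432
999432
986332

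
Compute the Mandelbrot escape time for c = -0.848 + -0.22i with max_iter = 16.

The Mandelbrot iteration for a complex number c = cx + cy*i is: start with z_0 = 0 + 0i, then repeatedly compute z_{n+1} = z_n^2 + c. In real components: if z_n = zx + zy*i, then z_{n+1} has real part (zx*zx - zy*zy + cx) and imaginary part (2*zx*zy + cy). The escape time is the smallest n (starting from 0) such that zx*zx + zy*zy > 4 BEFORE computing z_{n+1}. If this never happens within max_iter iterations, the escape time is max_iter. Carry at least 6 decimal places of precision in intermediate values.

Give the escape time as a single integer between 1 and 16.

Answer: 16

Derivation:
z_0 = 0 + 0i, c = -0.8480 + -0.2200i
Iter 1: z = -0.8480 + -0.2200i, |z|^2 = 0.7675
Iter 2: z = -0.1773 + 0.1531i, |z|^2 = 0.0549
Iter 3: z = -0.8400 + -0.2743i, |z|^2 = 0.7809
Iter 4: z = -0.2176 + 0.2408i, |z|^2 = 0.1054
Iter 5: z = -0.8586 + -0.3248i, |z|^2 = 0.8428
Iter 6: z = -0.2162 + 0.3378i, |z|^2 = 0.1609
Iter 7: z = -0.9153 + -0.3661i, |z|^2 = 0.9719
Iter 8: z = -0.1442 + 0.4502i, |z|^2 = 0.2235
Iter 9: z = -1.0299 + -0.3498i, |z|^2 = 1.1831
Iter 10: z = 0.0903 + 0.5005i, |z|^2 = 0.2587
Iter 11: z = -1.0904 + -0.1296i, |z|^2 = 1.2057
Iter 12: z = 0.3241 + 0.0626i, |z|^2 = 0.1090
Iter 13: z = -0.7468 + -0.1794i, |z|^2 = 0.5900
Iter 14: z = -0.3224 + 0.0480i, |z|^2 = 0.1063
Iter 15: z = -0.7464 + -0.2510i, |z|^2 = 0.6200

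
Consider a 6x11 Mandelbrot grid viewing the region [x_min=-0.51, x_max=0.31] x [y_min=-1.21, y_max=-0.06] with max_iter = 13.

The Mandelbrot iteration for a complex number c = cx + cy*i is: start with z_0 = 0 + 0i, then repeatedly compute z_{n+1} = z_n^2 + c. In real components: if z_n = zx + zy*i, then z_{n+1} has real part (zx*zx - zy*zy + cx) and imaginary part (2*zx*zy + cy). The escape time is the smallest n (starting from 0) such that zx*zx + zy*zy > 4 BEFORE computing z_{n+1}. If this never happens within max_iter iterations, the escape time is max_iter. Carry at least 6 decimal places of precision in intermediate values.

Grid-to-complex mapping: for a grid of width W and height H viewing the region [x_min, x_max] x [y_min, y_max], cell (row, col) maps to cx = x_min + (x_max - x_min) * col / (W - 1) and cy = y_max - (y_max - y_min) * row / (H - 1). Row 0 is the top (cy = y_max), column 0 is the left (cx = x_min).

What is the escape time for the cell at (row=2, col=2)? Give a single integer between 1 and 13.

Answer: 13

Derivation:
z_0 = 0 + 0i, c = -0.1820 + -0.2900i
Iter 1: z = -0.1820 + -0.2900i, |z|^2 = 0.1172
Iter 2: z = -0.2330 + -0.1844i, |z|^2 = 0.0883
Iter 3: z = -0.1617 + -0.2041i, |z|^2 = 0.0678
Iter 4: z = -0.1975 + -0.2240i, |z|^2 = 0.0892
Iter 5: z = -0.1932 + -0.2015i, |z|^2 = 0.0779
Iter 6: z = -0.1853 + -0.2121i, |z|^2 = 0.0793
Iter 7: z = -0.1927 + -0.2114i, |z|^2 = 0.0818
Iter 8: z = -0.1896 + -0.2085i, |z|^2 = 0.0794
Iter 9: z = -0.1896 + -0.2109i, |z|^2 = 0.0804
Iter 10: z = -0.1906 + -0.2100i, |z|^2 = 0.0804
Iter 11: z = -0.1898 + -0.2100i, |z|^2 = 0.0801
Iter 12: z = -0.1901 + -0.2103i, |z|^2 = 0.0803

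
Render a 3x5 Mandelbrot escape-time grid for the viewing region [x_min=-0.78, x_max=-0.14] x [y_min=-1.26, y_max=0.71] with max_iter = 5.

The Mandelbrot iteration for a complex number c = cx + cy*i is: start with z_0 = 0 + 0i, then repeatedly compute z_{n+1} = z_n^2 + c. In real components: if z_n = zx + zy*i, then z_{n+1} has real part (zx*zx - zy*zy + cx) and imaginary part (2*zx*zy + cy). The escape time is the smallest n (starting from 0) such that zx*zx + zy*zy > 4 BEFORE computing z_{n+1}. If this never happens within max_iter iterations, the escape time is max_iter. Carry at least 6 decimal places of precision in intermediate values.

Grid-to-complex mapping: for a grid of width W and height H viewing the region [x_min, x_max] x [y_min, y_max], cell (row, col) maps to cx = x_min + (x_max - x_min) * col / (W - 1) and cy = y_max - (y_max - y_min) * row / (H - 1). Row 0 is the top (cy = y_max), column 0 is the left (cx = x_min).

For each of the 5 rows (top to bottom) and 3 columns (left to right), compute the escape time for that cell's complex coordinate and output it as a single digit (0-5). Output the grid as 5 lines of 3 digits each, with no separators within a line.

Answer: 455
555
555
455
333

Derivation:
(row=0, col=0): c = -0.7800 + 0.7100i → escape time 4
(row=0, col=1): c = -0.4600 + 0.7100i → escape time 5
(row=0, col=2): c = -0.1400 + 0.7100i → escape time 5
(row=1, col=0): c = -0.7800 + 0.2175i → escape time 5
(row=1, col=1): c = -0.4600 + 0.2175i → escape time 5
(row=1, col=2): c = -0.1400 + 0.2175i → escape time 5
(row=2, col=0): c = -0.7800 + -0.2750i → escape time 5
(row=2, col=1): c = -0.4600 + -0.2750i → escape time 5
(row=2, col=2): c = -0.1400 + -0.2750i → escape time 5
(row=3, col=0): c = -0.7800 + -0.7675i → escape time 4
(row=3, col=1): c = -0.4600 + -0.7675i → escape time 5
(row=3, col=2): c = -0.1400 + -0.7675i → escape time 5
(row=4, col=0): c = -0.7800 + -1.2600i → escape time 3
(row=4, col=1): c = -0.4600 + -1.2600i → escape time 3
(row=4, col=2): c = -0.1400 + -1.2600i → escape time 3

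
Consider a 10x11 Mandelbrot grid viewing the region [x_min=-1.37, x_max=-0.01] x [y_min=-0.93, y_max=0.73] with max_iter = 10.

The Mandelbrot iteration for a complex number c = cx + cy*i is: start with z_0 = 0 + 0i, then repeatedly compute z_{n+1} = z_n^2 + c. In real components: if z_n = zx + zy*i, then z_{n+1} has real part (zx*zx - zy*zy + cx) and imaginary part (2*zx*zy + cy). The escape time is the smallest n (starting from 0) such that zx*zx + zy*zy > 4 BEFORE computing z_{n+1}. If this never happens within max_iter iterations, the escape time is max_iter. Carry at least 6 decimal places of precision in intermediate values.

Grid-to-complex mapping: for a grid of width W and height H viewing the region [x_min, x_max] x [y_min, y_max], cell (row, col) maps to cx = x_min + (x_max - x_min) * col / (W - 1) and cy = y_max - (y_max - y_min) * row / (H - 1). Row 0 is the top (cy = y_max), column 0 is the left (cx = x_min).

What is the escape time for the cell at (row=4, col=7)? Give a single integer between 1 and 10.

Answer: 10

Derivation:
z_0 = 0 + 0i, c = -0.3122 + 0.0660i
Iter 1: z = -0.3122 + 0.0660i, |z|^2 = 0.1018
Iter 2: z = -0.2191 + 0.0248i, |z|^2 = 0.0486
Iter 3: z = -0.2648 + 0.0551i, |z|^2 = 0.0732
Iter 4: z = -0.2451 + 0.0368i, |z|^2 = 0.0614
Iter 5: z = -0.2535 + 0.0480i, |z|^2 = 0.0666
Iter 6: z = -0.2503 + 0.0417i, |z|^2 = 0.0644
Iter 7: z = -0.2513 + 0.0451i, |z|^2 = 0.0652
Iter 8: z = -0.2511 + 0.0433i, |z|^2 = 0.0649
Iter 9: z = -0.2510 + 0.0442i, |z|^2 = 0.0650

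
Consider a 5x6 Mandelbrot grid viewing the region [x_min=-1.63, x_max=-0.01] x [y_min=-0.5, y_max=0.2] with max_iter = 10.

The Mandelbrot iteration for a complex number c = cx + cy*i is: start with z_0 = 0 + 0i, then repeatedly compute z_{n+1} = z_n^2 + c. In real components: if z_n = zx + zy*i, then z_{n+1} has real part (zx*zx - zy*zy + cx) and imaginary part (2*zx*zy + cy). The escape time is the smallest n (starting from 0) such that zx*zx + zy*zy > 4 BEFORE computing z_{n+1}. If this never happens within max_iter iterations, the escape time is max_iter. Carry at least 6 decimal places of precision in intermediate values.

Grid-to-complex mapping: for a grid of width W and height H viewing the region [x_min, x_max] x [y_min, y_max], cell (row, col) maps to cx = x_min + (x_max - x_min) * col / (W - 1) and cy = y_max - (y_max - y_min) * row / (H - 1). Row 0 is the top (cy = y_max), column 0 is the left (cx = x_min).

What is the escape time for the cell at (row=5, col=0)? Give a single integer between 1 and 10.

z_0 = 0 + 0i, c = -1.6300 + -0.5000i
Iter 1: z = -1.6300 + -0.5000i, |z|^2 = 2.9069
Iter 2: z = 0.7769 + 1.1300i, |z|^2 = 1.8805
Iter 3: z = -2.3033 + 1.2558i, |z|^2 = 6.8823
Escaped at iteration 3

Answer: 3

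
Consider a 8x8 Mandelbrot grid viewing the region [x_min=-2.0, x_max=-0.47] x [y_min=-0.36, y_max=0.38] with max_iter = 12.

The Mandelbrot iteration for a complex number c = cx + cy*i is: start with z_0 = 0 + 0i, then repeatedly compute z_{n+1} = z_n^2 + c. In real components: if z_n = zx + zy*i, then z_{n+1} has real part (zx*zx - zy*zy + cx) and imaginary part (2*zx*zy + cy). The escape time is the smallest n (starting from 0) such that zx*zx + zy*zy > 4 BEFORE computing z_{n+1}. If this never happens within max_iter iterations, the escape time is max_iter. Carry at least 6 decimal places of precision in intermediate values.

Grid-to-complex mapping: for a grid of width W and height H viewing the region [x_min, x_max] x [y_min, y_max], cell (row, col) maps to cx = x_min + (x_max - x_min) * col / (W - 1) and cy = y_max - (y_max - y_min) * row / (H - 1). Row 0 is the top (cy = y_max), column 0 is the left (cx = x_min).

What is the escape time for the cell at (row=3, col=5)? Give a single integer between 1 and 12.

Answer: 12

Derivation:
z_0 = 0 + 0i, c = -0.9071 + 0.0629i
Iter 1: z = -0.9071 + 0.0629i, |z|^2 = 0.8269
Iter 2: z = -0.0882 + -0.0512i, |z|^2 = 0.0104
Iter 3: z = -0.9020 + 0.0719i, |z|^2 = 0.8187
Iter 4: z = -0.0987 + -0.0668i, |z|^2 = 0.0142
Iter 5: z = -0.9019 + 0.0761i, |z|^2 = 0.8191
Iter 6: z = -0.0996 + -0.0743i, |z|^2 = 0.0154
Iter 7: z = -0.9028 + 0.0777i, |z|^2 = 0.8210
Iter 8: z = -0.0982 + -0.0774i, |z|^2 = 0.0156
Iter 9: z = -0.9035 + 0.0781i, |z|^2 = 0.8224
Iter 10: z = -0.0970 + -0.0782i, |z|^2 = 0.0155
Iter 11: z = -0.9039 + 0.0780i, |z|^2 = 0.8230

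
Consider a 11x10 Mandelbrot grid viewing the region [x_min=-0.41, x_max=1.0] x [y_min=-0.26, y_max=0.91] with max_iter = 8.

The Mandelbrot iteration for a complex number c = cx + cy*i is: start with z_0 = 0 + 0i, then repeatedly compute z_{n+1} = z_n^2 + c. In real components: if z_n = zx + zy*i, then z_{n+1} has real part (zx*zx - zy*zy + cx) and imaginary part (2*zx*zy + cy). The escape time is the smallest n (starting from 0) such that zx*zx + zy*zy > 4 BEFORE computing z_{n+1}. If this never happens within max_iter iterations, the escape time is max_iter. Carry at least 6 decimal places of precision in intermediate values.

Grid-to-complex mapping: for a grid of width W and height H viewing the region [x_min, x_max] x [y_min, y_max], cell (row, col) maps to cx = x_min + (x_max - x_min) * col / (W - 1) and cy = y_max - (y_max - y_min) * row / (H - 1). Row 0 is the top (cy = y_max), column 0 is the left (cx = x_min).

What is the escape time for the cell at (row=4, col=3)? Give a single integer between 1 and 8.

z_0 = 0 + 0i, c = 0.0130 + 0.3900i
Iter 1: z = 0.0130 + 0.3900i, |z|^2 = 0.1523
Iter 2: z = -0.1389 + 0.4001i, |z|^2 = 0.1794
Iter 3: z = -0.1278 + 0.2788i, |z|^2 = 0.0941
Iter 4: z = -0.0484 + 0.3187i, |z|^2 = 0.1039
Iter 5: z = -0.0862 + 0.3591i, |z|^2 = 0.1364
Iter 6: z = -0.1085 + 0.3281i, |z|^2 = 0.1194
Iter 7: z = -0.0828 + 0.3188i, |z|^2 = 0.1085

Answer: 8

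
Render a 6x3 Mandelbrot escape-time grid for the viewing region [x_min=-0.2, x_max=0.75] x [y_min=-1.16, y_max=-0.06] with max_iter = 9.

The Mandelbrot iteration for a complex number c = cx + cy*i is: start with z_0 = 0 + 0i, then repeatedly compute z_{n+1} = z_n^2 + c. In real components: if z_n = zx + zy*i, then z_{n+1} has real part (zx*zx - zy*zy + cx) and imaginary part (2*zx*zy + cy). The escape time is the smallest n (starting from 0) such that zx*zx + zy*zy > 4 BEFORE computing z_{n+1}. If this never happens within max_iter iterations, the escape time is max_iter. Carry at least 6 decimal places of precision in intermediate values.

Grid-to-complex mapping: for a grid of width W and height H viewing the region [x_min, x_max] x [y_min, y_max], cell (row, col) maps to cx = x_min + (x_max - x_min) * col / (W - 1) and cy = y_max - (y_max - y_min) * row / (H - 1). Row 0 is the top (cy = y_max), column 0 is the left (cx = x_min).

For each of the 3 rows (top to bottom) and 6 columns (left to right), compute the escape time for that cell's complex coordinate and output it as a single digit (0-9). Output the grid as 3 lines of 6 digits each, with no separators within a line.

Answer: 999943
999933
443222

Derivation:
(row=0, col=0): c = -0.2000 + -0.0600i → escape time 9
(row=0, col=1): c = -0.0100 + -0.0600i → escape time 9
(row=0, col=2): c = 0.1800 + -0.0600i → escape time 9
(row=0, col=3): c = 0.3700 + -0.0600i → escape time 9
(row=0, col=4): c = 0.5600 + -0.0600i → escape time 4
(row=0, col=5): c = 0.7500 + -0.0600i → escape time 3
(row=1, col=0): c = -0.2000 + -0.6100i → escape time 9
(row=1, col=1): c = -0.0100 + -0.6100i → escape time 9
(row=1, col=2): c = 0.1800 + -0.6100i → escape time 9
(row=1, col=3): c = 0.3700 + -0.6100i → escape time 9
(row=1, col=4): c = 0.5600 + -0.6100i → escape time 3
(row=1, col=5): c = 0.7500 + -0.6100i → escape time 3
(row=2, col=0): c = -0.2000 + -1.1600i → escape time 4
(row=2, col=1): c = -0.0100 + -1.1600i → escape time 4
(row=2, col=2): c = 0.1800 + -1.1600i → escape time 3
(row=2, col=3): c = 0.3700 + -1.1600i → escape time 2
(row=2, col=4): c = 0.5600 + -1.1600i → escape time 2
(row=2, col=5): c = 0.7500 + -1.1600i → escape time 2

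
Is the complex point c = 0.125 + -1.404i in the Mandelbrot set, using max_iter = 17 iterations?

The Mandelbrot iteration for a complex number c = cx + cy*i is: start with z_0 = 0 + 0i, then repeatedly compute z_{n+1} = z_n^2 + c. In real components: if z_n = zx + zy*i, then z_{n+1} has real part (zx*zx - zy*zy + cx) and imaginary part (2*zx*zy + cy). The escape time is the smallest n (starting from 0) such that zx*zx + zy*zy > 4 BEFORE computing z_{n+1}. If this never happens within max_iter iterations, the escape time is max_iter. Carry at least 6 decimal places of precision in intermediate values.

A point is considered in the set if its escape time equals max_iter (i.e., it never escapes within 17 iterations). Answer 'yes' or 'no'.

Answer: no

Derivation:
z_0 = 0 + 0i, c = 0.1250 + -1.4040i
Iter 1: z = 0.1250 + -1.4040i, |z|^2 = 1.9868
Iter 2: z = -1.8306 + -1.7550i, |z|^2 = 6.4311
Escaped at iteration 2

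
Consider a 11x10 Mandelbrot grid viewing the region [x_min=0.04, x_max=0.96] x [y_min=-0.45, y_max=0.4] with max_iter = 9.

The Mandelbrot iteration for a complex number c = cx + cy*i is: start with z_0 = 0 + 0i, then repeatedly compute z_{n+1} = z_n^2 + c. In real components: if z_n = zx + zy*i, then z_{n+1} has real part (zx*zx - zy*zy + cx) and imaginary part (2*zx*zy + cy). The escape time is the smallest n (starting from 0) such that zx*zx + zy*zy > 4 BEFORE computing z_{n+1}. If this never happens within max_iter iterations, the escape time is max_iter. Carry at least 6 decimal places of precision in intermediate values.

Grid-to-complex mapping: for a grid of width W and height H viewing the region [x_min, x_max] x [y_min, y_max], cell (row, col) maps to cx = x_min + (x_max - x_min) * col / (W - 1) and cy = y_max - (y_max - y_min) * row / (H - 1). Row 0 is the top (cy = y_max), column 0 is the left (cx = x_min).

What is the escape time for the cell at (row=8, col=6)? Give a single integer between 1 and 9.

z_0 = 0 + 0i, c = 0.5920 + -0.3556i
Iter 1: z = 0.5920 + -0.3556i, |z|^2 = 0.4769
Iter 2: z = 0.8160 + -0.7765i, |z|^2 = 1.2689
Iter 3: z = 0.6549 + -1.6229i, |z|^2 = 3.0628
Iter 4: z = -1.6130 + -2.4813i, |z|^2 = 8.7587
Escaped at iteration 4

Answer: 4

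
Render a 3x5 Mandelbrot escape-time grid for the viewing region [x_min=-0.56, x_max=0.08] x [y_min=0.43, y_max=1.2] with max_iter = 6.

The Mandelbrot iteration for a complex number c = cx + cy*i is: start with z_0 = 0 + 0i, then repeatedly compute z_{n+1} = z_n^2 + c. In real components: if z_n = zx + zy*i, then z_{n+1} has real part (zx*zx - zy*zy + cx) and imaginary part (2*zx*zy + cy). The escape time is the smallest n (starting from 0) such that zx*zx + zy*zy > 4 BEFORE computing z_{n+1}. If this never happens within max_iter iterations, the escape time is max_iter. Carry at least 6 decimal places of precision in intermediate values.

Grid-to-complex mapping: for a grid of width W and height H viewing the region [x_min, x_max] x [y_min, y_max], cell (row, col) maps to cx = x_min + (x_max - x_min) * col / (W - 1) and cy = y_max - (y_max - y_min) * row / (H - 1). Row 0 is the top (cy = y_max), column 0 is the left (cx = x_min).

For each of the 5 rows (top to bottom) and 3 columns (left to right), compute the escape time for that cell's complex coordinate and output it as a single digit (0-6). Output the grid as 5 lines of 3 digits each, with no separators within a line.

(row=0, col=0): c = -0.5600 + 1.2000i → escape time 3
(row=0, col=1): c = -0.2400 + 1.2000i → escape time 3
(row=0, col=2): c = 0.0800 + 1.2000i → escape time 3
(row=1, col=0): c = -0.5600 + 1.0075i → escape time 4
(row=1, col=1): c = -0.2400 + 1.0075i → escape time 6
(row=1, col=2): c = 0.0800 + 1.0075i → escape time 4
(row=2, col=0): c = -0.5600 + 0.8150i → escape time 5
(row=2, col=1): c = -0.2400 + 0.8150i → escape time 6
(row=2, col=2): c = 0.0800 + 0.8150i → escape time 6
(row=3, col=0): c = -0.5600 + 0.6225i → escape time 6
(row=3, col=1): c = -0.2400 + 0.6225i → escape time 6
(row=3, col=2): c = 0.0800 + 0.6225i → escape time 6
(row=4, col=0): c = -0.5600 + 0.4300i → escape time 6
(row=4, col=1): c = -0.2400 + 0.4300i → escape time 6
(row=4, col=2): c = 0.0800 + 0.4300i → escape time 6

Answer: 333
464
566
666
666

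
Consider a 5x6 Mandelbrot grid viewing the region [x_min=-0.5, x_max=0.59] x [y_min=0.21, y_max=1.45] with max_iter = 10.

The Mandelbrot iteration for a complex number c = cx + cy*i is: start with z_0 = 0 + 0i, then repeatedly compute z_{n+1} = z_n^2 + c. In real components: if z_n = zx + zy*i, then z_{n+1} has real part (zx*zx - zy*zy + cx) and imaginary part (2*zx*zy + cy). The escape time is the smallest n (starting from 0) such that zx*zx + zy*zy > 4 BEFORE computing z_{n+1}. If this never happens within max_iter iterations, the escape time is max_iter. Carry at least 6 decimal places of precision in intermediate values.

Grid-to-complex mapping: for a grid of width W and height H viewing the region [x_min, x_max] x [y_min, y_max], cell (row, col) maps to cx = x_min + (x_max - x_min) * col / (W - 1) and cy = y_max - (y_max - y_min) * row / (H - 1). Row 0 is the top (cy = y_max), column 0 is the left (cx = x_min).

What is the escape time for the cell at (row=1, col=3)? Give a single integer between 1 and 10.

Answer: 2

Derivation:
z_0 = 0 + 0i, c = 0.3175 + 1.2020i
Iter 1: z = 0.3175 + 1.2020i, |z|^2 = 1.5456
Iter 2: z = -1.0265 + 1.9653i, |z|^2 = 4.9160
Escaped at iteration 2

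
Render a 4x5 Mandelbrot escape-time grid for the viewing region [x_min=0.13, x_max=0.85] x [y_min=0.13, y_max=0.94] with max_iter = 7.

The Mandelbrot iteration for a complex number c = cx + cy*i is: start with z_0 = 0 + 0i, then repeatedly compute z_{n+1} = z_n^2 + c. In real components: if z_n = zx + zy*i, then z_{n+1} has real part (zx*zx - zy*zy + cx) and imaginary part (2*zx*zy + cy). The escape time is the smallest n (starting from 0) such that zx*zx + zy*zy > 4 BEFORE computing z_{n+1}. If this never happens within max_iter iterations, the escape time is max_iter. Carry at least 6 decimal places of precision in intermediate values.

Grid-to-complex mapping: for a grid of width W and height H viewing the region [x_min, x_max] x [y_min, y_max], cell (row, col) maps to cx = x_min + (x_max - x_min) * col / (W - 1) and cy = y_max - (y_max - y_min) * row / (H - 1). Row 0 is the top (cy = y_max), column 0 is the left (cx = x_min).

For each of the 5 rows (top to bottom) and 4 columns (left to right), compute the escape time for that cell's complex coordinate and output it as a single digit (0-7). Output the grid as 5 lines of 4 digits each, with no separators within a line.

Answer: 4322
7532
7733
7743
7743

Derivation:
(row=0, col=0): c = 0.1300 + 0.9400i → escape time 4
(row=0, col=1): c = 0.3700 + 0.9400i → escape time 3
(row=0, col=2): c = 0.6100 + 0.9400i → escape time 2
(row=0, col=3): c = 0.8500 + 0.9400i → escape time 2
(row=1, col=0): c = 0.1300 + 0.7375i → escape time 7
(row=1, col=1): c = 0.3700 + 0.7375i → escape time 5
(row=1, col=2): c = 0.6100 + 0.7375i → escape time 3
(row=1, col=3): c = 0.8500 + 0.7375i → escape time 2
(row=2, col=0): c = 0.1300 + 0.5350i → escape time 7
(row=2, col=1): c = 0.3700 + 0.5350i → escape time 7
(row=2, col=2): c = 0.6100 + 0.5350i → escape time 3
(row=2, col=3): c = 0.8500 + 0.5350i → escape time 3
(row=3, col=0): c = 0.1300 + 0.3325i → escape time 7
(row=3, col=1): c = 0.3700 + 0.3325i → escape time 7
(row=3, col=2): c = 0.6100 + 0.3325i → escape time 4
(row=3, col=3): c = 0.8500 + 0.3325i → escape time 3
(row=4, col=0): c = 0.1300 + 0.1300i → escape time 7
(row=4, col=1): c = 0.3700 + 0.1300i → escape time 7
(row=4, col=2): c = 0.6100 + 0.1300i → escape time 4
(row=4, col=3): c = 0.8500 + 0.1300i → escape time 3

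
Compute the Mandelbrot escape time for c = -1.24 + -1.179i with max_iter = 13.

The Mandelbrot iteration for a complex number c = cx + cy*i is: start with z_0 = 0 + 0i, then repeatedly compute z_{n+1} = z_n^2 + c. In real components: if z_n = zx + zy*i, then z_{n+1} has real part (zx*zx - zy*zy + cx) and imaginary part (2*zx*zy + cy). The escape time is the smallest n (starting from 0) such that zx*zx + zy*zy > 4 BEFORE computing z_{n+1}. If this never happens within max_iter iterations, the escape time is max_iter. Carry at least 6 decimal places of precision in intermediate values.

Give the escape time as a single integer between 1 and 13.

z_0 = 0 + 0i, c = -1.2400 + -1.1790i
Iter 1: z = -1.2400 + -1.1790i, |z|^2 = 2.9276
Iter 2: z = -1.0924 + 1.7449i, |z|^2 = 4.2382
Escaped at iteration 2

Answer: 2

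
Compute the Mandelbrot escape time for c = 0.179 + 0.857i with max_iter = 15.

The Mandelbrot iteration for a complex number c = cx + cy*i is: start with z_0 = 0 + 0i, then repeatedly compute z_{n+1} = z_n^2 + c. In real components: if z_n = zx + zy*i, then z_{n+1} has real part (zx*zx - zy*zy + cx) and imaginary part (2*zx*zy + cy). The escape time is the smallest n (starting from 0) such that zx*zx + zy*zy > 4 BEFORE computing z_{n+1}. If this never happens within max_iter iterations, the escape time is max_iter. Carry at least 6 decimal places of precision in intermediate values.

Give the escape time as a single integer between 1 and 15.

z_0 = 0 + 0i, c = 0.1790 + 0.8570i
Iter 1: z = 0.1790 + 0.8570i, |z|^2 = 0.7665
Iter 2: z = -0.5234 + 1.1638i, |z|^2 = 1.6284
Iter 3: z = -0.9015 + -0.3613i, |z|^2 = 0.9432
Iter 4: z = 0.8612 + 1.5084i, |z|^2 = 3.0168
Iter 5: z = -1.3547 + 3.4549i, |z|^2 = 13.7716
Escaped at iteration 5

Answer: 5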